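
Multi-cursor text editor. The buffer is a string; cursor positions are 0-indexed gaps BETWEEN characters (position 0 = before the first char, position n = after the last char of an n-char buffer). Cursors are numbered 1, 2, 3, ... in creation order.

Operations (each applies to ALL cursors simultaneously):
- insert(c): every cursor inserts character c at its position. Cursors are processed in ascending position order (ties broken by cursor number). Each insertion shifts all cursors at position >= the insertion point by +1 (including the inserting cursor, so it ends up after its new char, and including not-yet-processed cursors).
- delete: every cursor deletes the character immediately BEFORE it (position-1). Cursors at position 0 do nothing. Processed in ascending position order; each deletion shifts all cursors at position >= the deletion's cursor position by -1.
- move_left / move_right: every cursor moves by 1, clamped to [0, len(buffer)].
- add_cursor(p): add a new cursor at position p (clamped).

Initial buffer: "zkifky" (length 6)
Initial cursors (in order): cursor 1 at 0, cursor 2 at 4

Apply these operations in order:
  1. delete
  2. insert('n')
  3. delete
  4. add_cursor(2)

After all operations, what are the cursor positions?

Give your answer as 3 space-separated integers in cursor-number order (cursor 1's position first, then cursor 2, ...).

After op 1 (delete): buffer="zkiky" (len 5), cursors c1@0 c2@3, authorship .....
After op 2 (insert('n')): buffer="nzkinky" (len 7), cursors c1@1 c2@5, authorship 1...2..
After op 3 (delete): buffer="zkiky" (len 5), cursors c1@0 c2@3, authorship .....
After op 4 (add_cursor(2)): buffer="zkiky" (len 5), cursors c1@0 c3@2 c2@3, authorship .....

Answer: 0 3 2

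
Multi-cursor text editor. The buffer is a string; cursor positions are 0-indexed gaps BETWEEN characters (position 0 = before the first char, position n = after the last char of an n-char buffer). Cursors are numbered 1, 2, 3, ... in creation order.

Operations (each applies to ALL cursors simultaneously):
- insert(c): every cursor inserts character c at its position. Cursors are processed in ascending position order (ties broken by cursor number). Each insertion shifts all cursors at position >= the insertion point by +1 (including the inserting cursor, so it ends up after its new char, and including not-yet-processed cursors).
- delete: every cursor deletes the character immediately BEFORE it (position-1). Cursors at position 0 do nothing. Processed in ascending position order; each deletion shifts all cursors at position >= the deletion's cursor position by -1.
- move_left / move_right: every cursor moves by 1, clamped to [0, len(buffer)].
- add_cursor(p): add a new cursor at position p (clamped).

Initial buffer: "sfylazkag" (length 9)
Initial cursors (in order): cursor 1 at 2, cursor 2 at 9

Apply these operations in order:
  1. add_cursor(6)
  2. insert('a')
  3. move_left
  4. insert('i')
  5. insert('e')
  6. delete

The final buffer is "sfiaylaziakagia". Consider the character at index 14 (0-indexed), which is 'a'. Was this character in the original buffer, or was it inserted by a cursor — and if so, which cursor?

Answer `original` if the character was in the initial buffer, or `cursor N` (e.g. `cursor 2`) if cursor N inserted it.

After op 1 (add_cursor(6)): buffer="sfylazkag" (len 9), cursors c1@2 c3@6 c2@9, authorship .........
After op 2 (insert('a')): buffer="sfaylazakaga" (len 12), cursors c1@3 c3@8 c2@12, authorship ..1....3...2
After op 3 (move_left): buffer="sfaylazakaga" (len 12), cursors c1@2 c3@7 c2@11, authorship ..1....3...2
After op 4 (insert('i')): buffer="sfiaylaziakagia" (len 15), cursors c1@3 c3@9 c2@14, authorship ..11....33...22
After op 5 (insert('e')): buffer="sfieaylazieakagiea" (len 18), cursors c1@4 c3@11 c2@17, authorship ..111....333...222
After op 6 (delete): buffer="sfiaylaziakagia" (len 15), cursors c1@3 c3@9 c2@14, authorship ..11....33...22
Authorship (.=original, N=cursor N): . . 1 1 . . . . 3 3 . . . 2 2
Index 14: author = 2

Answer: cursor 2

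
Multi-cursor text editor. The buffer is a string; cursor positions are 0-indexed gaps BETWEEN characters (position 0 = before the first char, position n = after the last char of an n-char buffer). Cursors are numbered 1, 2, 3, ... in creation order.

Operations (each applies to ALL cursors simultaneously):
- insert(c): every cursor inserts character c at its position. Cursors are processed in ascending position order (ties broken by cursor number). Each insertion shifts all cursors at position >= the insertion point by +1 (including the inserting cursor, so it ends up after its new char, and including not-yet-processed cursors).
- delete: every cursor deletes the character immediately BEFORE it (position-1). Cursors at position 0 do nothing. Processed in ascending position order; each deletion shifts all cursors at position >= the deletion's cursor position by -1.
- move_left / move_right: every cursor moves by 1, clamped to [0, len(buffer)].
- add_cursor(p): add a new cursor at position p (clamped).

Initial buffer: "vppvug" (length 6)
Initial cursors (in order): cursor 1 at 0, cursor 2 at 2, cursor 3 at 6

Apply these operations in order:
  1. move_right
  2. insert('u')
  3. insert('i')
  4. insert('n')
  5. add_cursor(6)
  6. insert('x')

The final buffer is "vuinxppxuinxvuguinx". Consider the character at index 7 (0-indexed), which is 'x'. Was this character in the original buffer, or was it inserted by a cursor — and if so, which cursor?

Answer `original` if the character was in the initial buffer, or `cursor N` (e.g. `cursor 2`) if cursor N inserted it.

After op 1 (move_right): buffer="vppvug" (len 6), cursors c1@1 c2@3 c3@6, authorship ......
After op 2 (insert('u')): buffer="vuppuvugu" (len 9), cursors c1@2 c2@5 c3@9, authorship .1..2...3
After op 3 (insert('i')): buffer="vuippuivugui" (len 12), cursors c1@3 c2@7 c3@12, authorship .11..22...33
After op 4 (insert('n')): buffer="vuinppuinvuguin" (len 15), cursors c1@4 c2@9 c3@15, authorship .111..222...333
After op 5 (add_cursor(6)): buffer="vuinppuinvuguin" (len 15), cursors c1@4 c4@6 c2@9 c3@15, authorship .111..222...333
After op 6 (insert('x')): buffer="vuinxppxuinxvuguinx" (len 19), cursors c1@5 c4@8 c2@12 c3@19, authorship .1111..42222...3333
Authorship (.=original, N=cursor N): . 1 1 1 1 . . 4 2 2 2 2 . . . 3 3 3 3
Index 7: author = 4

Answer: cursor 4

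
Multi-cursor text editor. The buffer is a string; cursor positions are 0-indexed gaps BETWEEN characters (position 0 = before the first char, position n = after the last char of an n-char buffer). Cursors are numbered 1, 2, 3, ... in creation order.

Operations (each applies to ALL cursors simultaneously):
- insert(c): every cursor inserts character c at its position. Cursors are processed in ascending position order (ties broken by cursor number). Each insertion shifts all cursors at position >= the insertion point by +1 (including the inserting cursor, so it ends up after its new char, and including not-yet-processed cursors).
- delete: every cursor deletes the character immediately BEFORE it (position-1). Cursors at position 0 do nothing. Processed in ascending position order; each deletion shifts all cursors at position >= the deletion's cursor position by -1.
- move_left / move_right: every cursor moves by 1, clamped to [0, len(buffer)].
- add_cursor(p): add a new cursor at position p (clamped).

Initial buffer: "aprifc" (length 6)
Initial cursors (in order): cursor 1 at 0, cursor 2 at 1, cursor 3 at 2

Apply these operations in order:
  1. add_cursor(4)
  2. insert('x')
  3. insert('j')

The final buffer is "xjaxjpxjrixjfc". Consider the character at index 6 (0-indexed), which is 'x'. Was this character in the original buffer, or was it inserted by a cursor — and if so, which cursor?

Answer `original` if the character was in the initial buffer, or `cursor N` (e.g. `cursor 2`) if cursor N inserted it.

After op 1 (add_cursor(4)): buffer="aprifc" (len 6), cursors c1@0 c2@1 c3@2 c4@4, authorship ......
After op 2 (insert('x')): buffer="xaxpxrixfc" (len 10), cursors c1@1 c2@3 c3@5 c4@8, authorship 1.2.3..4..
After op 3 (insert('j')): buffer="xjaxjpxjrixjfc" (len 14), cursors c1@2 c2@5 c3@8 c4@12, authorship 11.22.33..44..
Authorship (.=original, N=cursor N): 1 1 . 2 2 . 3 3 . . 4 4 . .
Index 6: author = 3

Answer: cursor 3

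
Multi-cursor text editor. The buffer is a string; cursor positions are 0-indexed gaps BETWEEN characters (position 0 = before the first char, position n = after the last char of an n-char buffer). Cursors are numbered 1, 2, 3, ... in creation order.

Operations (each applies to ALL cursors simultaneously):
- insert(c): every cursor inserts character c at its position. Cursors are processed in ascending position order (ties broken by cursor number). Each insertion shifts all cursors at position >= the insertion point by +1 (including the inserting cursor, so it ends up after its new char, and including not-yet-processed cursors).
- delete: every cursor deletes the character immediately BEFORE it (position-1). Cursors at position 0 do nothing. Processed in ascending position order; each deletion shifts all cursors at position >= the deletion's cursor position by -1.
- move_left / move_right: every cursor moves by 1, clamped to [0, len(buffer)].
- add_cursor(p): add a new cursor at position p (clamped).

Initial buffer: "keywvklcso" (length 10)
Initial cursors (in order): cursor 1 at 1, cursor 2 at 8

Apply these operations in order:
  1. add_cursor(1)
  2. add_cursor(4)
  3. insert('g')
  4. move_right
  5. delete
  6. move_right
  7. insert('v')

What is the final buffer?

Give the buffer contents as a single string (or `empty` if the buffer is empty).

Answer: kgyvvwgkvlcgov

Derivation:
After op 1 (add_cursor(1)): buffer="keywvklcso" (len 10), cursors c1@1 c3@1 c2@8, authorship ..........
After op 2 (add_cursor(4)): buffer="keywvklcso" (len 10), cursors c1@1 c3@1 c4@4 c2@8, authorship ..........
After op 3 (insert('g')): buffer="kggeywgvklcgso" (len 14), cursors c1@3 c3@3 c4@7 c2@12, authorship .13...4....2..
After op 4 (move_right): buffer="kggeywgvklcgso" (len 14), cursors c1@4 c3@4 c4@8 c2@13, authorship .13...4....2..
After op 5 (delete): buffer="kgywgklcgo" (len 10), cursors c1@2 c3@2 c4@5 c2@9, authorship .1..4...2.
After op 6 (move_right): buffer="kgywgklcgo" (len 10), cursors c1@3 c3@3 c4@6 c2@10, authorship .1..4...2.
After op 7 (insert('v')): buffer="kgyvvwgkvlcgov" (len 14), cursors c1@5 c3@5 c4@9 c2@14, authorship .1.13.4.4..2.2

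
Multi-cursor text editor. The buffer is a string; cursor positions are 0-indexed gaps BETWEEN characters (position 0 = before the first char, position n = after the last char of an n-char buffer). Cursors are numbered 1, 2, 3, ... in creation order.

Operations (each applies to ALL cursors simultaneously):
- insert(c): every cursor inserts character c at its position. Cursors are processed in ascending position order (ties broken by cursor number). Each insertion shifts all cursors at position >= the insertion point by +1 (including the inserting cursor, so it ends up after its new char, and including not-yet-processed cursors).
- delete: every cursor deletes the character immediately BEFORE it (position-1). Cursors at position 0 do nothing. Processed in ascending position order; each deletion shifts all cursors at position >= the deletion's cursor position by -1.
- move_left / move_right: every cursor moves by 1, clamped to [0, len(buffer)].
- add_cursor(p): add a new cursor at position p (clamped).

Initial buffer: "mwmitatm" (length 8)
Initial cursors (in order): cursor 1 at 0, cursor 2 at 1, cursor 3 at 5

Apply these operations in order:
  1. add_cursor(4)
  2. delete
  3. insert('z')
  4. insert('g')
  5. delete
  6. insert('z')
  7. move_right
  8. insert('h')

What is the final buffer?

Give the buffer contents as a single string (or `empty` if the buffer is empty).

After op 1 (add_cursor(4)): buffer="mwmitatm" (len 8), cursors c1@0 c2@1 c4@4 c3@5, authorship ........
After op 2 (delete): buffer="wmatm" (len 5), cursors c1@0 c2@0 c3@2 c4@2, authorship .....
After op 3 (insert('z')): buffer="zzwmzzatm" (len 9), cursors c1@2 c2@2 c3@6 c4@6, authorship 12..34...
After op 4 (insert('g')): buffer="zzggwmzzggatm" (len 13), cursors c1@4 c2@4 c3@10 c4@10, authorship 1212..3434...
After op 5 (delete): buffer="zzwmzzatm" (len 9), cursors c1@2 c2@2 c3@6 c4@6, authorship 12..34...
After op 6 (insert('z')): buffer="zzzzwmzzzzatm" (len 13), cursors c1@4 c2@4 c3@10 c4@10, authorship 1212..3434...
After op 7 (move_right): buffer="zzzzwmzzzzatm" (len 13), cursors c1@5 c2@5 c3@11 c4@11, authorship 1212..3434...
After op 8 (insert('h')): buffer="zzzzwhhmzzzzahhtm" (len 17), cursors c1@7 c2@7 c3@15 c4@15, authorship 1212.12.3434.34..

Answer: zzzzwhhmzzzzahhtm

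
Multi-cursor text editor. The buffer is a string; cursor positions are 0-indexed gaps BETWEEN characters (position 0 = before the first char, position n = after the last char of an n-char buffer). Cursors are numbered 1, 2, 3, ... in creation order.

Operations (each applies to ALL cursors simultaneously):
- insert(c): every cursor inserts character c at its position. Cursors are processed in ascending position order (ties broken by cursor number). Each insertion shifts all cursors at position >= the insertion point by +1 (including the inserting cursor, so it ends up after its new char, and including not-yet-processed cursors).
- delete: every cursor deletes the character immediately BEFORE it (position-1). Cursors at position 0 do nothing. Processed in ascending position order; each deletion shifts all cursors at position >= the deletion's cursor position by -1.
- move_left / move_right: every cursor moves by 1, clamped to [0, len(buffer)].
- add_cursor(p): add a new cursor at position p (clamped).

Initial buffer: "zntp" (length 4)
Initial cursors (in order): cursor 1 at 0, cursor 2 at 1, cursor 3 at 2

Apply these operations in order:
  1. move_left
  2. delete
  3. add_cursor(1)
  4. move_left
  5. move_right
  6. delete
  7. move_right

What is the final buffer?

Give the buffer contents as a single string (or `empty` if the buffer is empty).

Answer: tp

Derivation:
After op 1 (move_left): buffer="zntp" (len 4), cursors c1@0 c2@0 c3@1, authorship ....
After op 2 (delete): buffer="ntp" (len 3), cursors c1@0 c2@0 c3@0, authorship ...
After op 3 (add_cursor(1)): buffer="ntp" (len 3), cursors c1@0 c2@0 c3@0 c4@1, authorship ...
After op 4 (move_left): buffer="ntp" (len 3), cursors c1@0 c2@0 c3@0 c4@0, authorship ...
After op 5 (move_right): buffer="ntp" (len 3), cursors c1@1 c2@1 c3@1 c4@1, authorship ...
After op 6 (delete): buffer="tp" (len 2), cursors c1@0 c2@0 c3@0 c4@0, authorship ..
After op 7 (move_right): buffer="tp" (len 2), cursors c1@1 c2@1 c3@1 c4@1, authorship ..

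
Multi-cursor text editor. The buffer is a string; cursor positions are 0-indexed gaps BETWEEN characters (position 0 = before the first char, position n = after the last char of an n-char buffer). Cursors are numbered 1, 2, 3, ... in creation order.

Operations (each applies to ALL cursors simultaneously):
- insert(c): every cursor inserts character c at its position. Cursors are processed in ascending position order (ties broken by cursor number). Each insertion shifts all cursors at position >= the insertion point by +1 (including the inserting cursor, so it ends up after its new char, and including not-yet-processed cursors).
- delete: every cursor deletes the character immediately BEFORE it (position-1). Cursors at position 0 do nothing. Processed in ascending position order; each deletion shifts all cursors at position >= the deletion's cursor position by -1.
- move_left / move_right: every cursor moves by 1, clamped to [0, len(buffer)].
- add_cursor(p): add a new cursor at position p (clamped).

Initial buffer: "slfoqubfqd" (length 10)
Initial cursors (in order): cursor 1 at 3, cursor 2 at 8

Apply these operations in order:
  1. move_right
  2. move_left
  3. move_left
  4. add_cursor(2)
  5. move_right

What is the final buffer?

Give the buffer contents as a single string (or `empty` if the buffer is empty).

Answer: slfoqubfqd

Derivation:
After op 1 (move_right): buffer="slfoqubfqd" (len 10), cursors c1@4 c2@9, authorship ..........
After op 2 (move_left): buffer="slfoqubfqd" (len 10), cursors c1@3 c2@8, authorship ..........
After op 3 (move_left): buffer="slfoqubfqd" (len 10), cursors c1@2 c2@7, authorship ..........
After op 4 (add_cursor(2)): buffer="slfoqubfqd" (len 10), cursors c1@2 c3@2 c2@7, authorship ..........
After op 5 (move_right): buffer="slfoqubfqd" (len 10), cursors c1@3 c3@3 c2@8, authorship ..........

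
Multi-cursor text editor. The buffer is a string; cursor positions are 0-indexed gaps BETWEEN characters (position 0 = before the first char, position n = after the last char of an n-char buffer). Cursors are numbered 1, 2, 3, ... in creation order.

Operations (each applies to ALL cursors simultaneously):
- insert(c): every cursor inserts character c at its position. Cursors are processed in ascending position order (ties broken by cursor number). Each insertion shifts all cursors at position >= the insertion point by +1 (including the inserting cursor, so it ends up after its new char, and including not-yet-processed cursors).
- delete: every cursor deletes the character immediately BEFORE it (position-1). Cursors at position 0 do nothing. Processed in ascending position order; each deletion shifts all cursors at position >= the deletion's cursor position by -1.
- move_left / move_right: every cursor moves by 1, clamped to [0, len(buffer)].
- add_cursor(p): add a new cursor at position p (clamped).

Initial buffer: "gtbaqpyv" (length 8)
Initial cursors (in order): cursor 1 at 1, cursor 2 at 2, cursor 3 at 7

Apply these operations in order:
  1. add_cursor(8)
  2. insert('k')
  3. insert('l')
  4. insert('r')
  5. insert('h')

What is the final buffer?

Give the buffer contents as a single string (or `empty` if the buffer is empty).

Answer: gklrhtklrhbaqpyklrhvklrh

Derivation:
After op 1 (add_cursor(8)): buffer="gtbaqpyv" (len 8), cursors c1@1 c2@2 c3@7 c4@8, authorship ........
After op 2 (insert('k')): buffer="gktkbaqpykvk" (len 12), cursors c1@2 c2@4 c3@10 c4@12, authorship .1.2.....3.4
After op 3 (insert('l')): buffer="gkltklbaqpyklvkl" (len 16), cursors c1@3 c2@6 c3@13 c4@16, authorship .11.22.....33.44
After op 4 (insert('r')): buffer="gklrtklrbaqpyklrvklr" (len 20), cursors c1@4 c2@8 c3@16 c4@20, authorship .111.222.....333.444
After op 5 (insert('h')): buffer="gklrhtklrhbaqpyklrhvklrh" (len 24), cursors c1@5 c2@10 c3@19 c4@24, authorship .1111.2222.....3333.4444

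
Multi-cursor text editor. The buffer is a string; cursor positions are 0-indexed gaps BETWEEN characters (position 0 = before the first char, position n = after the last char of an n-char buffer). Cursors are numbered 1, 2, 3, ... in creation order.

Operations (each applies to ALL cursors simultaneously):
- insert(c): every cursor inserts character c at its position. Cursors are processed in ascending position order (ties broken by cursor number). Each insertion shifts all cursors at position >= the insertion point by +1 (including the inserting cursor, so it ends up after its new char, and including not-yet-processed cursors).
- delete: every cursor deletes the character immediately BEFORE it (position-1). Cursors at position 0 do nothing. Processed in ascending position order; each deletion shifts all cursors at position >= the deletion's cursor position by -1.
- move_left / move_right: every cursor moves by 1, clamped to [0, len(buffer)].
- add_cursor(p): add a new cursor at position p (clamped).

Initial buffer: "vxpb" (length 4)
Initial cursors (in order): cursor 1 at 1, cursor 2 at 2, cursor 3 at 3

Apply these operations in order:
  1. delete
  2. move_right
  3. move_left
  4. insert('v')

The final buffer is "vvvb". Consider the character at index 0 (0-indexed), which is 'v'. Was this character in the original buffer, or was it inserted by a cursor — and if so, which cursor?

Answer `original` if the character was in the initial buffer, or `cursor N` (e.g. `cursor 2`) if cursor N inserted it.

After op 1 (delete): buffer="b" (len 1), cursors c1@0 c2@0 c3@0, authorship .
After op 2 (move_right): buffer="b" (len 1), cursors c1@1 c2@1 c3@1, authorship .
After op 3 (move_left): buffer="b" (len 1), cursors c1@0 c2@0 c3@0, authorship .
After op 4 (insert('v')): buffer="vvvb" (len 4), cursors c1@3 c2@3 c3@3, authorship 123.
Authorship (.=original, N=cursor N): 1 2 3 .
Index 0: author = 1

Answer: cursor 1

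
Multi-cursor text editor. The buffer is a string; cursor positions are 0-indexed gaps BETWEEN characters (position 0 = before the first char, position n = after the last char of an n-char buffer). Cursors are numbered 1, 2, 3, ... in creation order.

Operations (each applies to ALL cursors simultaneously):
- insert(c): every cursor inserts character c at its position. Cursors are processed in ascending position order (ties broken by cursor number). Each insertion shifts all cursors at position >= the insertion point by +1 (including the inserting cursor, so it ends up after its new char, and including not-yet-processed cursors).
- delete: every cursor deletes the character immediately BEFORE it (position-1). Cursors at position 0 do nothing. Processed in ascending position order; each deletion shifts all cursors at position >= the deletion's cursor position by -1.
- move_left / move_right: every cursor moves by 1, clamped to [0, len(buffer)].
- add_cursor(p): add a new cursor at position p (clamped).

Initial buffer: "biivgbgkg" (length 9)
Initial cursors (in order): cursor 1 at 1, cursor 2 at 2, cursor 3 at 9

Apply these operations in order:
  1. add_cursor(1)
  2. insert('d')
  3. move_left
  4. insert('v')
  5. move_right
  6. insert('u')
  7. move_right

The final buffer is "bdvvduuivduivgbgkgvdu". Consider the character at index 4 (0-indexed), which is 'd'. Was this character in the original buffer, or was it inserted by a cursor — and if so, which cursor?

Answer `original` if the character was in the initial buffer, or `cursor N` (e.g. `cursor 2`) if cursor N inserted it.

Answer: cursor 4

Derivation:
After op 1 (add_cursor(1)): buffer="biivgbgkg" (len 9), cursors c1@1 c4@1 c2@2 c3@9, authorship .........
After op 2 (insert('d')): buffer="bddidivgbgkgd" (len 13), cursors c1@3 c4@3 c2@5 c3@13, authorship .14.2.......3
After op 3 (move_left): buffer="bddidivgbgkgd" (len 13), cursors c1@2 c4@2 c2@4 c3@12, authorship .14.2.......3
After op 4 (insert('v')): buffer="bdvvdivdivgbgkgvd" (len 17), cursors c1@4 c4@4 c2@7 c3@16, authorship .1144.22.......33
After op 5 (move_right): buffer="bdvvdivdivgbgkgvd" (len 17), cursors c1@5 c4@5 c2@8 c3@17, authorship .1144.22.......33
After op 6 (insert('u')): buffer="bdvvduuivduivgbgkgvdu" (len 21), cursors c1@7 c4@7 c2@11 c3@21, authorship .114414.222.......333
After op 7 (move_right): buffer="bdvvduuivduivgbgkgvdu" (len 21), cursors c1@8 c4@8 c2@12 c3@21, authorship .114414.222.......333
Authorship (.=original, N=cursor N): . 1 1 4 4 1 4 . 2 2 2 . . . . . . . 3 3 3
Index 4: author = 4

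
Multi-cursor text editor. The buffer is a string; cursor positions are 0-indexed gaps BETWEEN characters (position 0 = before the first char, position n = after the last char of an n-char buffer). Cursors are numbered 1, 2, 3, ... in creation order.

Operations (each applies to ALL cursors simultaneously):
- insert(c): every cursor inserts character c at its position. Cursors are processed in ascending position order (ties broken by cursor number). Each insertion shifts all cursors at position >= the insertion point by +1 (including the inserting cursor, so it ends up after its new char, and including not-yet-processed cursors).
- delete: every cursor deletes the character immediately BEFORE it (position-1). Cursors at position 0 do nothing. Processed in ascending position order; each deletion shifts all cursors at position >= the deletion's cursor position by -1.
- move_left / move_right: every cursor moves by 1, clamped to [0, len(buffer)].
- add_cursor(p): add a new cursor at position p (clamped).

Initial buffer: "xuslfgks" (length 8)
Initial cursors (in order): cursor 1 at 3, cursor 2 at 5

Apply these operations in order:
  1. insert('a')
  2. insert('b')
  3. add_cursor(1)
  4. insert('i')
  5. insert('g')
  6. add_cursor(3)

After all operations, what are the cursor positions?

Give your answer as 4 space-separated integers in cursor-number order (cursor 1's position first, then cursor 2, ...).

After op 1 (insert('a')): buffer="xusalfagks" (len 10), cursors c1@4 c2@7, authorship ...1..2...
After op 2 (insert('b')): buffer="xusablfabgks" (len 12), cursors c1@5 c2@9, authorship ...11..22...
After op 3 (add_cursor(1)): buffer="xusablfabgks" (len 12), cursors c3@1 c1@5 c2@9, authorship ...11..22...
After op 4 (insert('i')): buffer="xiusabilfabigks" (len 15), cursors c3@2 c1@7 c2@12, authorship .3..111..222...
After op 5 (insert('g')): buffer="xigusabiglfabiggks" (len 18), cursors c3@3 c1@9 c2@15, authorship .33..1111..2222...
After op 6 (add_cursor(3)): buffer="xigusabiglfabiggks" (len 18), cursors c3@3 c4@3 c1@9 c2@15, authorship .33..1111..2222...

Answer: 9 15 3 3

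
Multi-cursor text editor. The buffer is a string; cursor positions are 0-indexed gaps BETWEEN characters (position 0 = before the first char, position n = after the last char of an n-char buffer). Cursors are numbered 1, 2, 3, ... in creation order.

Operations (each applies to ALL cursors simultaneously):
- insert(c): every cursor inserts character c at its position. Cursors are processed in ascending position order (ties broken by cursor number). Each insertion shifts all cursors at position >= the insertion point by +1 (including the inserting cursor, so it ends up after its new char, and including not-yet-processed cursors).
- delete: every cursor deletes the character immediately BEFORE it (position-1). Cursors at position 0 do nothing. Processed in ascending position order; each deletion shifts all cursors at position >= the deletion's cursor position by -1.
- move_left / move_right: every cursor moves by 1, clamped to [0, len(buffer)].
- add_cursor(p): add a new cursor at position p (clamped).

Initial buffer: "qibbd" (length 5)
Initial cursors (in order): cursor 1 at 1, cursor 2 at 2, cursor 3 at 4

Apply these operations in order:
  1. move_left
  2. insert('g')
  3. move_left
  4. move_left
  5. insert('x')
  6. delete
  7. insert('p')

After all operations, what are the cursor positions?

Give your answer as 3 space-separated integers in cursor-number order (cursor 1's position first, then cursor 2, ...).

Answer: 1 3 7

Derivation:
After op 1 (move_left): buffer="qibbd" (len 5), cursors c1@0 c2@1 c3@3, authorship .....
After op 2 (insert('g')): buffer="gqgibgbd" (len 8), cursors c1@1 c2@3 c3@6, authorship 1.2..3..
After op 3 (move_left): buffer="gqgibgbd" (len 8), cursors c1@0 c2@2 c3@5, authorship 1.2..3..
After op 4 (move_left): buffer="gqgibgbd" (len 8), cursors c1@0 c2@1 c3@4, authorship 1.2..3..
After op 5 (insert('x')): buffer="xgxqgixbgbd" (len 11), cursors c1@1 c2@3 c3@7, authorship 112.2.3.3..
After op 6 (delete): buffer="gqgibgbd" (len 8), cursors c1@0 c2@1 c3@4, authorship 1.2..3..
After op 7 (insert('p')): buffer="pgpqgipbgbd" (len 11), cursors c1@1 c2@3 c3@7, authorship 112.2.3.3..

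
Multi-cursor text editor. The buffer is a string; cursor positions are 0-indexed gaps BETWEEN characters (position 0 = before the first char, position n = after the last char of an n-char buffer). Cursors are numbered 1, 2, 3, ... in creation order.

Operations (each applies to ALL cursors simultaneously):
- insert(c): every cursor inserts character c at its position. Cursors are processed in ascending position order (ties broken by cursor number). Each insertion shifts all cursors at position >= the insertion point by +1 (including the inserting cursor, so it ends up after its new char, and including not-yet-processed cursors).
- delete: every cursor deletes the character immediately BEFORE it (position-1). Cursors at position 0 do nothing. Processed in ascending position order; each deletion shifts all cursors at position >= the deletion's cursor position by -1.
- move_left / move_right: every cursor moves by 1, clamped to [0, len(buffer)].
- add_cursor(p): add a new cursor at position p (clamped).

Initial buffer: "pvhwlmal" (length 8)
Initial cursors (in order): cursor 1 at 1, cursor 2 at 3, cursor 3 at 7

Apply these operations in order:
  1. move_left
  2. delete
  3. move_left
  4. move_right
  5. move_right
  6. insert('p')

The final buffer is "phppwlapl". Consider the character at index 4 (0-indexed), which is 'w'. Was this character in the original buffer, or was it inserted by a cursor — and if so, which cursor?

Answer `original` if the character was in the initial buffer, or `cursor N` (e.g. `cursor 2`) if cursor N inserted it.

Answer: original

Derivation:
After op 1 (move_left): buffer="pvhwlmal" (len 8), cursors c1@0 c2@2 c3@6, authorship ........
After op 2 (delete): buffer="phwlal" (len 6), cursors c1@0 c2@1 c3@4, authorship ......
After op 3 (move_left): buffer="phwlal" (len 6), cursors c1@0 c2@0 c3@3, authorship ......
After op 4 (move_right): buffer="phwlal" (len 6), cursors c1@1 c2@1 c3@4, authorship ......
After op 5 (move_right): buffer="phwlal" (len 6), cursors c1@2 c2@2 c3@5, authorship ......
After op 6 (insert('p')): buffer="phppwlapl" (len 9), cursors c1@4 c2@4 c3@8, authorship ..12...3.
Authorship (.=original, N=cursor N): . . 1 2 . . . 3 .
Index 4: author = original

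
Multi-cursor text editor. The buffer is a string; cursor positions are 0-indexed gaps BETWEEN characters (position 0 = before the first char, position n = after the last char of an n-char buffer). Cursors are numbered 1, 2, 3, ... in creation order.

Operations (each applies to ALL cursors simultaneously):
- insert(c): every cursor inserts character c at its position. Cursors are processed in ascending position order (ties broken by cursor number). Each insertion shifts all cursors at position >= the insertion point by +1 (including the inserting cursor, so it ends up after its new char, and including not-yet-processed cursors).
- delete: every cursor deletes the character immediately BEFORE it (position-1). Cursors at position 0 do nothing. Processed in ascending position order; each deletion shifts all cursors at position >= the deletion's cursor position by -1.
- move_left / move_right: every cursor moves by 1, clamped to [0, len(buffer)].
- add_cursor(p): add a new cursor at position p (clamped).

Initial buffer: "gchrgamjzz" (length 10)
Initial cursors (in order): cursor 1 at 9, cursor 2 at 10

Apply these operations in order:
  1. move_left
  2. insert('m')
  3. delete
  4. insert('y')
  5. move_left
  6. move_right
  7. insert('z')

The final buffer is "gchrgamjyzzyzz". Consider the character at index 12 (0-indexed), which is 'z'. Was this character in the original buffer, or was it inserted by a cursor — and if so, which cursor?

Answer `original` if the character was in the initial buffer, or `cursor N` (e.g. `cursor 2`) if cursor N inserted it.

After op 1 (move_left): buffer="gchrgamjzz" (len 10), cursors c1@8 c2@9, authorship ..........
After op 2 (insert('m')): buffer="gchrgamjmzmz" (len 12), cursors c1@9 c2@11, authorship ........1.2.
After op 3 (delete): buffer="gchrgamjzz" (len 10), cursors c1@8 c2@9, authorship ..........
After op 4 (insert('y')): buffer="gchrgamjyzyz" (len 12), cursors c1@9 c2@11, authorship ........1.2.
After op 5 (move_left): buffer="gchrgamjyzyz" (len 12), cursors c1@8 c2@10, authorship ........1.2.
After op 6 (move_right): buffer="gchrgamjyzyz" (len 12), cursors c1@9 c2@11, authorship ........1.2.
After op 7 (insert('z')): buffer="gchrgamjyzzyzz" (len 14), cursors c1@10 c2@13, authorship ........11.22.
Authorship (.=original, N=cursor N): . . . . . . . . 1 1 . 2 2 .
Index 12: author = 2

Answer: cursor 2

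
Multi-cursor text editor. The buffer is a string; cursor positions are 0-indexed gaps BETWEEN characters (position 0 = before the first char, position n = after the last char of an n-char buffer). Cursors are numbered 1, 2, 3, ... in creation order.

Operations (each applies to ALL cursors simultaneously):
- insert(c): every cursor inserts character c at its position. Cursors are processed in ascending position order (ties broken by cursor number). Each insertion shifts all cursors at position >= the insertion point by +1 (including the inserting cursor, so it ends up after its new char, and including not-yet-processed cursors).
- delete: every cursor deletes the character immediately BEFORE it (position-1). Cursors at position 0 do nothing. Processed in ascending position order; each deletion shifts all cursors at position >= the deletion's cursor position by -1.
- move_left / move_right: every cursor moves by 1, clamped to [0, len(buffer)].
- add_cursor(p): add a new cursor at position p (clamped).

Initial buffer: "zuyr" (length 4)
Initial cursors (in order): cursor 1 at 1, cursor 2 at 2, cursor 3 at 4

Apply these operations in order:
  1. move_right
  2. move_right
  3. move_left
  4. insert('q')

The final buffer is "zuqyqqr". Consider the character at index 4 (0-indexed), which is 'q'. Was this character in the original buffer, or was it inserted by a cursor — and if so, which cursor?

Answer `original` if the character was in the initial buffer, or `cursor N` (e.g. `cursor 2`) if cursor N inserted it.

Answer: cursor 2

Derivation:
After op 1 (move_right): buffer="zuyr" (len 4), cursors c1@2 c2@3 c3@4, authorship ....
After op 2 (move_right): buffer="zuyr" (len 4), cursors c1@3 c2@4 c3@4, authorship ....
After op 3 (move_left): buffer="zuyr" (len 4), cursors c1@2 c2@3 c3@3, authorship ....
After op 4 (insert('q')): buffer="zuqyqqr" (len 7), cursors c1@3 c2@6 c3@6, authorship ..1.23.
Authorship (.=original, N=cursor N): . . 1 . 2 3 .
Index 4: author = 2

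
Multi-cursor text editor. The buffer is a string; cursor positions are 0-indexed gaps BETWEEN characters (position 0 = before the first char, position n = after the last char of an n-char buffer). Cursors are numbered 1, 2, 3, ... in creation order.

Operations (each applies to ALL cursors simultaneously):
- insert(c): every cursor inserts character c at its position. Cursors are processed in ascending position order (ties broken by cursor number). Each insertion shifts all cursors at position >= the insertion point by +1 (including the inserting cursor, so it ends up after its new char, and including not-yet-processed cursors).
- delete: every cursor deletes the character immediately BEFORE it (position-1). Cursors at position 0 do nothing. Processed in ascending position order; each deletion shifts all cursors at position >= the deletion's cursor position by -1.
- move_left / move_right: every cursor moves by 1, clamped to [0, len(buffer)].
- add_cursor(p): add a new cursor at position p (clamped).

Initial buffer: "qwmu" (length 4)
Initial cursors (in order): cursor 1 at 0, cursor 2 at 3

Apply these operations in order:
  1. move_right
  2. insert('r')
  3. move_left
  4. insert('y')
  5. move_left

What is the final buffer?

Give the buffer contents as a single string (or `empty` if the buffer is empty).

Answer: qyrwmuyr

Derivation:
After op 1 (move_right): buffer="qwmu" (len 4), cursors c1@1 c2@4, authorship ....
After op 2 (insert('r')): buffer="qrwmur" (len 6), cursors c1@2 c2@6, authorship .1...2
After op 3 (move_left): buffer="qrwmur" (len 6), cursors c1@1 c2@5, authorship .1...2
After op 4 (insert('y')): buffer="qyrwmuyr" (len 8), cursors c1@2 c2@7, authorship .11...22
After op 5 (move_left): buffer="qyrwmuyr" (len 8), cursors c1@1 c2@6, authorship .11...22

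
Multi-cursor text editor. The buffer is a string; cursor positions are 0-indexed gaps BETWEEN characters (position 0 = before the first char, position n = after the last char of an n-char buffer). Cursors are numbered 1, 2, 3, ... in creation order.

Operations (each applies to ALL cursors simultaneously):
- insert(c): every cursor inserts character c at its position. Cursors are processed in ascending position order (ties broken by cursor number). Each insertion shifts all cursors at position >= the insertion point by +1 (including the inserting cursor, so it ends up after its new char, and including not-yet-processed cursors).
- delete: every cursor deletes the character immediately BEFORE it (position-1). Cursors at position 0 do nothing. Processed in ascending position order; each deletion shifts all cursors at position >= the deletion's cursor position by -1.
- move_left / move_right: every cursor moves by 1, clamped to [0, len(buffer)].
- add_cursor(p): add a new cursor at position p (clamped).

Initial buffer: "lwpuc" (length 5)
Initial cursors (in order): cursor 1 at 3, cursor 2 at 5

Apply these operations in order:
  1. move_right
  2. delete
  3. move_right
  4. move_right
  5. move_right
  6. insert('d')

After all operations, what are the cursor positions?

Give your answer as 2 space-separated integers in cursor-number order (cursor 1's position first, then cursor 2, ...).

After op 1 (move_right): buffer="lwpuc" (len 5), cursors c1@4 c2@5, authorship .....
After op 2 (delete): buffer="lwp" (len 3), cursors c1@3 c2@3, authorship ...
After op 3 (move_right): buffer="lwp" (len 3), cursors c1@3 c2@3, authorship ...
After op 4 (move_right): buffer="lwp" (len 3), cursors c1@3 c2@3, authorship ...
After op 5 (move_right): buffer="lwp" (len 3), cursors c1@3 c2@3, authorship ...
After op 6 (insert('d')): buffer="lwpdd" (len 5), cursors c1@5 c2@5, authorship ...12

Answer: 5 5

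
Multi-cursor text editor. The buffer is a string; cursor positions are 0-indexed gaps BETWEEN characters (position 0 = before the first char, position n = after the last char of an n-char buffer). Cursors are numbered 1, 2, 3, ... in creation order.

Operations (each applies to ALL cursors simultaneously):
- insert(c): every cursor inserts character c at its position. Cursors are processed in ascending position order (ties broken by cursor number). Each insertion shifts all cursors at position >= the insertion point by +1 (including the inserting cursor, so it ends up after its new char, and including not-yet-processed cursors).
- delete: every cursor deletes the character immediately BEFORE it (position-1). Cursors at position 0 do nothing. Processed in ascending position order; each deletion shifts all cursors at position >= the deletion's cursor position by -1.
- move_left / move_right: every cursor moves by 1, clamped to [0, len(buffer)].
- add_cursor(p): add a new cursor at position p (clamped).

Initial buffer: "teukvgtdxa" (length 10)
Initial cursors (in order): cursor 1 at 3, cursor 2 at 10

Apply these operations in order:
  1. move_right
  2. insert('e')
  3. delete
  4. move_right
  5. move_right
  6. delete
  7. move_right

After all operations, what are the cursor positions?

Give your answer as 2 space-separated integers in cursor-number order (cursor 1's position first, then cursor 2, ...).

After op 1 (move_right): buffer="teukvgtdxa" (len 10), cursors c1@4 c2@10, authorship ..........
After op 2 (insert('e')): buffer="teukevgtdxae" (len 12), cursors c1@5 c2@12, authorship ....1......2
After op 3 (delete): buffer="teukvgtdxa" (len 10), cursors c1@4 c2@10, authorship ..........
After op 4 (move_right): buffer="teukvgtdxa" (len 10), cursors c1@5 c2@10, authorship ..........
After op 5 (move_right): buffer="teukvgtdxa" (len 10), cursors c1@6 c2@10, authorship ..........
After op 6 (delete): buffer="teukvtdx" (len 8), cursors c1@5 c2@8, authorship ........
After op 7 (move_right): buffer="teukvtdx" (len 8), cursors c1@6 c2@8, authorship ........

Answer: 6 8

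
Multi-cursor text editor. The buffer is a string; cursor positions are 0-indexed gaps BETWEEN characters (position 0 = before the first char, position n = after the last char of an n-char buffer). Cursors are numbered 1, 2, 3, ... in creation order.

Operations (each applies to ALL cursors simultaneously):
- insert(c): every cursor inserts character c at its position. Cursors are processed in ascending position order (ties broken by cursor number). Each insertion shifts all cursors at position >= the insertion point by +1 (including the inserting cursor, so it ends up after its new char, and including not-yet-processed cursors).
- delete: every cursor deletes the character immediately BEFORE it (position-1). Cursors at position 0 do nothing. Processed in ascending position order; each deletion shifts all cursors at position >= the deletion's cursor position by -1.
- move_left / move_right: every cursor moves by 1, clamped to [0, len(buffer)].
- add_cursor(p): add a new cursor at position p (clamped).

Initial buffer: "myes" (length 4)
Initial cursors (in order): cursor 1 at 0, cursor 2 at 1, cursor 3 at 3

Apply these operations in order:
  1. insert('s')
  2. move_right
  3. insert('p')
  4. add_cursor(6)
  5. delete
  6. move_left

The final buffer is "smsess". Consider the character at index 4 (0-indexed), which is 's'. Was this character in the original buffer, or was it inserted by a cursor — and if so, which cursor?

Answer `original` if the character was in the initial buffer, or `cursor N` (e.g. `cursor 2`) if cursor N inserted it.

Answer: cursor 3

Derivation:
After op 1 (insert('s')): buffer="smsyess" (len 7), cursors c1@1 c2@3 c3@6, authorship 1.2..3.
After op 2 (move_right): buffer="smsyess" (len 7), cursors c1@2 c2@4 c3@7, authorship 1.2..3.
After op 3 (insert('p')): buffer="smpsypessp" (len 10), cursors c1@3 c2@6 c3@10, authorship 1.12.2.3.3
After op 4 (add_cursor(6)): buffer="smpsypessp" (len 10), cursors c1@3 c2@6 c4@6 c3@10, authorship 1.12.2.3.3
After op 5 (delete): buffer="smsess" (len 6), cursors c1@2 c2@3 c4@3 c3@6, authorship 1.2.3.
After op 6 (move_left): buffer="smsess" (len 6), cursors c1@1 c2@2 c4@2 c3@5, authorship 1.2.3.
Authorship (.=original, N=cursor N): 1 . 2 . 3 .
Index 4: author = 3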